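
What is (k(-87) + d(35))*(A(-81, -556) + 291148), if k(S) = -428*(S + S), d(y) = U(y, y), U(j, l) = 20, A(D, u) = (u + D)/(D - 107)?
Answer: 1019357113203/47 ≈ 2.1688e+10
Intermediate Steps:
A(D, u) = (D + u)/(-107 + D)
d(y) = 20
k(S) = -856*S
(k(-87) + d(35))*(A(-81, -556) + 291148) = (-856*(-87) + 20)*((-81 - 556)/(-107 - 81) + 291148) = (74472 + 20)*(-637/(-188) + 291148) = 74492*(-1/188*(-637) + 291148) = 74492*(637/188 + 291148) = 74492*(54736461/188) = 1019357113203/47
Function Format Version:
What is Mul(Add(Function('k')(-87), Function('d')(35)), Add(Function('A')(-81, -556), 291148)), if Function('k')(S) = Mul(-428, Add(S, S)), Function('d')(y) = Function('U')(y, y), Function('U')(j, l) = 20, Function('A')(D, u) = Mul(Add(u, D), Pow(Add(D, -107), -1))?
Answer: Rational(1019357113203, 47) ≈ 2.1688e+10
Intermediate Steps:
Function('A')(D, u) = Mul(Pow(Add(-107, D), -1), Add(D, u)) (Function('A')(D, u) = Mul(Add(D, u), Pow(Add(-107, D), -1)) = Mul(Pow(Add(-107, D), -1), Add(D, u)))
Function('d')(y) = 20
Function('k')(S) = Mul(-856, S) (Function('k')(S) = Mul(-428, Mul(2, S)) = Mul(-856, S))
Mul(Add(Function('k')(-87), Function('d')(35)), Add(Function('A')(-81, -556), 291148)) = Mul(Add(Mul(-856, -87), 20), Add(Mul(Pow(Add(-107, -81), -1), Add(-81, -556)), 291148)) = Mul(Add(74472, 20), Add(Mul(Pow(-188, -1), -637), 291148)) = Mul(74492, Add(Mul(Rational(-1, 188), -637), 291148)) = Mul(74492, Add(Rational(637, 188), 291148)) = Mul(74492, Rational(54736461, 188)) = Rational(1019357113203, 47)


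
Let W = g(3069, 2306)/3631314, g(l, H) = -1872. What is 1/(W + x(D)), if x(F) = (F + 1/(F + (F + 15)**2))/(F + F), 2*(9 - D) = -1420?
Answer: 234753873897975/117255917903797 ≈ 2.0021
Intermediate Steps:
D = 719 (D = 9 - 1/2*(-1420) = 9 + 710 = 719)
x(F) = (F + 1/(F + (15 + F)**2))/(2*F) (x(F) = (F + 1/(F + (15 + F)**2))/((2*F)) = (F + 1/(F + (15 + F)**2))*(1/(2*F)) = (F + 1/(F + (15 + F)**2))/(2*F))
W = -312/605219 (W = -1872/3631314 = -1872*1/3631314 = -312/605219 ≈ -0.00051552)
1/(W + x(D)) = 1/(-312/605219 + (1/2)*(1 + 719**2 + 719*(15 + 719)**2)/(719*(719 + (15 + 719)**2))) = 1/(-312/605219 + (1/2)*(1/719)*(1 + 516961 + 719*734**2)/(719 + 734**2)) = 1/(-312/605219 + (1/2)*(1/719)*(1 + 516961 + 719*538756)/(719 + 538756)) = 1/(-312/605219 + (1/2)*(1/719)*(1 + 516961 + 387365564)/539475) = 1/(-312/605219 + (1/2)*(1/719)*(1/539475)*387882526) = 1/(-312/605219 + 193941263/387882525) = 1/(117255917903797/234753873897975) = 234753873897975/117255917903797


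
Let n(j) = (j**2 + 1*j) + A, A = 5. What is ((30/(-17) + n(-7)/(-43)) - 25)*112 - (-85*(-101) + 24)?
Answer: -8573947/731 ≈ -11729.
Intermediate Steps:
n(j) = 5 + j + j**2 (n(j) = (j**2 + 1*j) + 5 = (j**2 + j) + 5 = (j + j**2) + 5 = 5 + j + j**2)
((30/(-17) + n(-7)/(-43)) - 25)*112 - (-85*(-101) + 24) = ((30/(-17) + (5 - 7 + (-7)**2)/(-43)) - 25)*112 - (-85*(-101) + 24) = ((30*(-1/17) + (5 - 7 + 49)*(-1/43)) - 25)*112 - (8585 + 24) = ((-30/17 + 47*(-1/43)) - 25)*112 - 1*8609 = ((-30/17 - 47/43) - 25)*112 - 8609 = (-2089/731 - 25)*112 - 8609 = -20364/731*112 - 8609 = -2280768/731 - 8609 = -8573947/731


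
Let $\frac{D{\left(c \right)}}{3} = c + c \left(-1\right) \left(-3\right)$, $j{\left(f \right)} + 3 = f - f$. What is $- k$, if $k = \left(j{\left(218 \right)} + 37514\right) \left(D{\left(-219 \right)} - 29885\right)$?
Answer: $1219595143$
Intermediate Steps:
$j{\left(f \right)} = -3$ ($j{\left(f \right)} = -3 + \left(f - f\right) = -3 + 0 = -3$)
$D{\left(c \right)} = 12 c$ ($D{\left(c \right)} = 3 \left(c + c \left(-1\right) \left(-3\right)\right) = 3 \left(c + - c \left(-3\right)\right) = 3 \left(c + 3 c\right) = 3 \cdot 4 c = 12 c$)
$k = -1219595143$ ($k = \left(-3 + 37514\right) \left(12 \left(-219\right) - 29885\right) = 37511 \left(-2628 - 29885\right) = 37511 \left(-32513\right) = -1219595143$)
$- k = \left(-1\right) \left(-1219595143\right) = 1219595143$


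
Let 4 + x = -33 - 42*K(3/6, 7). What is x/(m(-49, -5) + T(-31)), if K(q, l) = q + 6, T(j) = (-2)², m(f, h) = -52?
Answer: 155/24 ≈ 6.4583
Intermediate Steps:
T(j) = 4
K(q, l) = 6 + q
x = -310 (x = -4 + (-33 - 42*(6 + 3/6)) = -4 + (-33 - 42*(6 + 3*(⅙))) = -4 + (-33 - 42*(6 + ½)) = -4 + (-33 - 42*13/2) = -4 + (-33 - 273) = -4 - 306 = -310)
x/(m(-49, -5) + T(-31)) = -310/(-52 + 4) = -310/(-48) = -310*(-1/48) = 155/24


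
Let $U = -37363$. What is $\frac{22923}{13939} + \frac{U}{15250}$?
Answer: $- \frac{171227107}{212569750} \approx -0.80551$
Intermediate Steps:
$\frac{22923}{13939} + \frac{U}{15250} = \frac{22923}{13939} - \frac{37363}{15250} = - \frac{171227107}{212569750}$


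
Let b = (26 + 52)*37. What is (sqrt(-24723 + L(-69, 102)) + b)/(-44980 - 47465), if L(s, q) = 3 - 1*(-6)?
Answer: -962/30815 - I*sqrt(2746)/30815 ≈ -0.031219 - 0.0017005*I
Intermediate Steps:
L(s, q) = 9 (L(s, q) = 3 + 6 = 9)
b = 2886 (b = 78*37 = 2886)
(sqrt(-24723 + L(-69, 102)) + b)/(-44980 - 47465) = (sqrt(-24723 + 9) + 2886)/(-44980 - 47465) = (sqrt(-24714) + 2886)/(-92445) = (3*I*sqrt(2746) + 2886)*(-1/92445) = (2886 + 3*I*sqrt(2746))*(-1/92445) = -962/30815 - I*sqrt(2746)/30815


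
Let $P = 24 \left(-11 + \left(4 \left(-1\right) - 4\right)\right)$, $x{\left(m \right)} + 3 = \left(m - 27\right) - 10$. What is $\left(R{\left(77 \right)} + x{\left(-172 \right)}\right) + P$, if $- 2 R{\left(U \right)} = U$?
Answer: $- \frac{1413}{2} \approx -706.5$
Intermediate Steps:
$x{\left(m \right)} = -40 + m$ ($x{\left(m \right)} = -3 + \left(\left(m - 27\right) - 10\right) = -3 + \left(\left(-27 + m\right) - 10\right) = -3 + \left(-37 + m\right) = -40 + m$)
$R{\left(U \right)} = - \frac{U}{2}$
$P = -456$ ($P = 24 \left(-11 - 8\right) = 24 \left(-19\right) = -456$)
$\left(R{\left(77 \right)} + x{\left(-172 \right)}\right) + P = \left(\left(- \frac{1}{2}\right) 77 - 212\right) - 456 = \left(- \frac{77}{2} - 212\right) - 456 = - \frac{501}{2} - 456 = - \frac{1413}{2}$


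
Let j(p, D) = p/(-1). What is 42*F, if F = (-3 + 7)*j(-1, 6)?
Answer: 168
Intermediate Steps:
j(p, D) = -p (j(p, D) = p*(-1) = -p)
F = 4 (F = (-3 + 7)*(-1*(-1)) = 4*1 = 4)
42*F = 42*4 = 168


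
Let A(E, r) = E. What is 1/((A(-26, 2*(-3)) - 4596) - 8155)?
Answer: -1/12777 ≈ -7.8266e-5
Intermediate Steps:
1/((A(-26, 2*(-3)) - 4596) - 8155) = 1/((-26 - 4596) - 8155) = 1/(-4622 - 8155) = 1/(-12777) = -1/12777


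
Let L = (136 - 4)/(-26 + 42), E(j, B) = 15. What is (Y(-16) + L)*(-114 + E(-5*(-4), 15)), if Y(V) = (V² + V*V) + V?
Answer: -199683/4 ≈ -49921.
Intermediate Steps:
Y(V) = V + 2*V² (Y(V) = (V² + V²) + V = 2*V² + V = V + 2*V²)
L = 33/4 (L = 132/16 = 132*(1/16) = 33/4 ≈ 8.2500)
(Y(-16) + L)*(-114 + E(-5*(-4), 15)) = (-16*(1 + 2*(-16)) + 33/4)*(-114 + 15) = (-16*(1 - 32) + 33/4)*(-99) = (-16*(-31) + 33/4)*(-99) = (496 + 33/4)*(-99) = (2017/4)*(-99) = -199683/4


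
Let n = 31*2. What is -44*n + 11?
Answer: -2717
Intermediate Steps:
n = 62
-44*n + 11 = -44*62 + 11 = -2728 + 11 = -2717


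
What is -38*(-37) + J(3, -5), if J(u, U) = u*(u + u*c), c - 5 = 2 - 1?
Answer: 1469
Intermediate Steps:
c = 6 (c = 5 + (2 - 1) = 5 + 1 = 6)
J(u, U) = 7*u² (J(u, U) = u*(u + u*6) = u*(u + 6*u) = u*(7*u) = 7*u²)
-38*(-37) + J(3, -5) = -38*(-37) + 7*3² = 1406 + 7*9 = 1406 + 63 = 1469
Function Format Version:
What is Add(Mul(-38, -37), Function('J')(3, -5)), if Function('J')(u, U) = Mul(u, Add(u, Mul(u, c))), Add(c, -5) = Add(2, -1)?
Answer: 1469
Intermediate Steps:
c = 6 (c = Add(5, Add(2, -1)) = Add(5, 1) = 6)
Function('J')(u, U) = Mul(7, Pow(u, 2)) (Function('J')(u, U) = Mul(u, Add(u, Mul(u, 6))) = Mul(u, Add(u, Mul(6, u))) = Mul(u, Mul(7, u)) = Mul(7, Pow(u, 2)))
Add(Mul(-38, -37), Function('J')(3, -5)) = Add(Mul(-38, -37), Mul(7, Pow(3, 2))) = Add(1406, Mul(7, 9)) = Add(1406, 63) = 1469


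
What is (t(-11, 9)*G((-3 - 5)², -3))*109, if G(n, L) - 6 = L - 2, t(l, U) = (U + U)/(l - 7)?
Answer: -109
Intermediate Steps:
t(l, U) = 2*U/(-7 + l) (t(l, U) = (2*U)/(-7 + l) = 2*U/(-7 + l))
G(n, L) = 4 + L (G(n, L) = 6 + (L - 2) = 6 + (-2 + L) = 4 + L)
(t(-11, 9)*G((-3 - 5)², -3))*109 = ((2*9/(-7 - 11))*(4 - 3))*109 = ((2*9/(-18))*1)*109 = ((2*9*(-1/18))*1)*109 = -1*1*109 = -1*109 = -109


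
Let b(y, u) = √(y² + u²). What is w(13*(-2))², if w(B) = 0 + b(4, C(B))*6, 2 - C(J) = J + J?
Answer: 105552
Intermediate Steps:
C(J) = 2 - 2*J (C(J) = 2 - (J + J) = 2 - 2*J)
b(y, u) = √(u² + y²)
w(B) = 6*√(16 + (2 - 2*B)²) (w(B) = 0 + √((2 - 2*B)² + 4²)*6 = 0 + √((2 - 2*B)² + 16)*6 = 0 + √(16 + (2 - 2*B)²)*6 = 0 + 6*√(16 + (2 - 2*B)²) = 6*√(16 + (2 - 2*B)²))
w(13*(-2))² = (12*√(4 + (-1 + 13*(-2))²))² = (12*√(4 + (-1 - 26)²))² = (12*√(4 + (-27)²))² = (12*√(4 + 729))² = (12*√733)² = 105552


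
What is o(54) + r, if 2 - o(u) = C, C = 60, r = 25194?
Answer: 25136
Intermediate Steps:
o(u) = -58 (o(u) = 2 - 1*60 = 2 - 60 = -58)
o(54) + r = -58 + 25194 = 25136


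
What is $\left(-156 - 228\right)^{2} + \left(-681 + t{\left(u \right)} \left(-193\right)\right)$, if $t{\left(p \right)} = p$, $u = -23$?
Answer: $151214$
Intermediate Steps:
$\left(-156 - 228\right)^{2} + \left(-681 + t{\left(u \right)} \left(-193\right)\right) = \left(-156 - 228\right)^{2} - -3758 = \left(-384\right)^{2} + \left(-681 + 4439\right) = 147456 + 3758 = 151214$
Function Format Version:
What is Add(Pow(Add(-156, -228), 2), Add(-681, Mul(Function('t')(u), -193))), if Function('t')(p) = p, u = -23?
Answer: 151214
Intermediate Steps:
Add(Pow(Add(-156, -228), 2), Add(-681, Mul(Function('t')(u), -193))) = Add(Pow(Add(-156, -228), 2), Add(-681, Mul(-23, -193))) = Add(Pow(-384, 2), Add(-681, 4439)) = Add(147456, 3758) = 151214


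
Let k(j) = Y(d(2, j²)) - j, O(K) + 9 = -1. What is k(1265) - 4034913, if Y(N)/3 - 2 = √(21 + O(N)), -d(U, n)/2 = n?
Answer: -4036172 + 3*√11 ≈ -4.0362e+6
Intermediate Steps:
O(K) = -10 (O(K) = -9 - 1 = -10)
d(U, n) = -2*n
Y(N) = 6 + 3*√11 (Y(N) = 6 + 3*√(21 - 10) = 6 + 3*√11)
k(j) = 6 - j + 3*√11 (k(j) = (6 + 3*√11) - j = 6 - j + 3*√11)
k(1265) - 4034913 = (6 - 1*1265 + 3*√11) - 4034913 = (6 - 1265 + 3*√11) - 4034913 = (-1259 + 3*√11) - 4034913 = -4036172 + 3*√11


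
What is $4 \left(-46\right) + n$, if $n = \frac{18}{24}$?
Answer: $- \frac{733}{4} \approx -183.25$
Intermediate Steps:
$n = \frac{3}{4}$ ($n = 18 \cdot \frac{1}{24} = \frac{3}{4} \approx 0.75$)
$4 \left(-46\right) + n = 4 \left(-46\right) + \frac{3}{4} = -184 + \frac{3}{4} = - \frac{733}{4}$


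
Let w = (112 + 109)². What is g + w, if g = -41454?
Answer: 7387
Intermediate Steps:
w = 48841 (w = 221² = 48841)
g + w = -41454 + 48841 = 7387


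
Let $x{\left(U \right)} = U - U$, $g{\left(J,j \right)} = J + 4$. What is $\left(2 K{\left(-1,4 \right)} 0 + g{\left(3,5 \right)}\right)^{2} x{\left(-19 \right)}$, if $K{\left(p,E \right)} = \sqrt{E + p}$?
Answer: $0$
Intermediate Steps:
$g{\left(J,j \right)} = 4 + J$
$x{\left(U \right)} = 0$
$\left(2 K{\left(-1,4 \right)} 0 + g{\left(3,5 \right)}\right)^{2} x{\left(-19 \right)} = \left(2 \sqrt{4 - 1} \cdot 0 + \left(4 + 3\right)\right)^{2} \cdot 0 = \left(2 \sqrt{3} \cdot 0 + 7\right)^{2} \cdot 0 = \left(0 + 7\right)^{2} \cdot 0 = 7^{2} \cdot 0 = 49 \cdot 0 = 0$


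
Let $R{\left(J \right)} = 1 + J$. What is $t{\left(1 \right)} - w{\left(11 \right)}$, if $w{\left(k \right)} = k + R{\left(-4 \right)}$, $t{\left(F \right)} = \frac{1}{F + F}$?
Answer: $- \frac{15}{2} \approx -7.5$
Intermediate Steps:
$t{\left(F \right)} = \frac{1}{2 F}$
$w{\left(k \right)} = -3 + k$ ($w{\left(k \right)} = k + \left(1 - 4\right) = k - 3 = -3 + k$)
$t{\left(1 \right)} - w{\left(11 \right)} = \frac{1}{2 \cdot 1} - \left(-3 + 11\right) = \frac{1}{2} \cdot 1 - 8 = \frac{1}{2} - 8 = - \frac{15}{2}$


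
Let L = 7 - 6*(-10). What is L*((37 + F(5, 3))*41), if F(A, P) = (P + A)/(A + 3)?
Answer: 104386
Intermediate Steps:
F(A, P) = (A + P)/(3 + A)
L = 67 (L = 7 + 60 = 67)
L*((37 + F(5, 3))*41) = 67*((37 + (5 + 3)/(3 + 5))*41) = 67*((37 + 8/8)*41) = 67*((37 + (1/8)*8)*41) = 67*((37 + 1)*41) = 67*(38*41) = 67*1558 = 104386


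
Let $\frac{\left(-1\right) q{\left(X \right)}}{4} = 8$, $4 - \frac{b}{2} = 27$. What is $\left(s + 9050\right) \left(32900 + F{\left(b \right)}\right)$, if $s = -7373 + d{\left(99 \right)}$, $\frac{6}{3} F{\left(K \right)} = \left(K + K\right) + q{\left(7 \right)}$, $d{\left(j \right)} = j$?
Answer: $58320288$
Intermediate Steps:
$b = -46$ ($b = 8 - 54 = -46$)
$q{\left(X \right)} = -32$ ($q{\left(X \right)} = \left(-4\right) 8 = -32$)
$F{\left(K \right)} = -16 + K$ ($F{\left(K \right)} = \frac{\left(K + K\right) - 32}{2} = \frac{2 K - 32}{2} = \frac{-32 + 2 K}{2} = -16 + K$)
$s = -7274$ ($s = -7373 + 99 = -7274$)
$\left(s + 9050\right) \left(32900 + F{\left(b \right)}\right) = \left(-7274 + 9050\right) \left(32900 - 62\right) = 1776 \left(32900 - 62\right) = 1776 \cdot 32838 = 58320288$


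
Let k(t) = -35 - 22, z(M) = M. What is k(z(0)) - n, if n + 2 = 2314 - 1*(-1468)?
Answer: -3837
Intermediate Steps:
k(t) = -57
n = 3780 (n = -2 + (2314 - 1*(-1468)) = -2 + (2314 + 1468) = -2 + 3782 = 3780)
k(z(0)) - n = -57 - 1*3780 = -57 - 3780 = -3837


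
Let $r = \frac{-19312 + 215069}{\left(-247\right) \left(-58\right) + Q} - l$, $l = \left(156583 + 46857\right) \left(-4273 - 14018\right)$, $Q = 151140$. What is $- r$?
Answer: $- \frac{615719014200397}{165466} \approx -3.7211 \cdot 10^{9}$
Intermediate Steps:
$l = -3721121040$ ($l = 203440 \left(-18291\right) = -3721121040$)
$r = \frac{615719014200397}{165466}$ ($r = \frac{-19312 + 215069}{\left(-247\right) \left(-58\right) + 151140} - -3721121040 = \frac{195757}{14326 + 151140} + 3721121040 = \frac{195757}{165466} + 3721121040 = \frac{615719014200397}{165466} \approx 3.7211 \cdot 10^{9}$)
$- r = \left(-1\right) \frac{615719014200397}{165466} = - \frac{615719014200397}{165466}$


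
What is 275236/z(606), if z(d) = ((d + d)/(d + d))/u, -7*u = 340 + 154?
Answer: -135966584/7 ≈ -1.9424e+7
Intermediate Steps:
u = -494/7 (u = -(340 + 154)/7 = -1/7*494 = -494/7 ≈ -70.571)
z(d) = -7/494 (z(d) = ((d + d)/(d + d))/(-494/7) = ((2*d)/((2*d)))*(-7/494) = ((2*d)*(1/(2*d)))*(-7/494) = 1*(-7/494) = -7/494)
275236/z(606) = 275236/(-7/494) = 275236*(-494/7) = -135966584/7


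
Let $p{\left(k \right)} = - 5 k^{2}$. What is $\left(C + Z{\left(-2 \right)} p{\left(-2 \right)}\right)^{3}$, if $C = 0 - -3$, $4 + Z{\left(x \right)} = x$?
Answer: $1860867$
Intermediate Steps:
$Z{\left(x \right)} = -4 + x$
$C = 3$ ($C = 0 + 3 = 3$)
$\left(C + Z{\left(-2 \right)} p{\left(-2 \right)}\right)^{3} = \left(3 + \left(-4 - 2\right) \left(- 5 \left(-2\right)^{2}\right)\right)^{3} = \left(3 - 6 \left(\left(-5\right) 4\right)\right)^{3} = \left(3 - -120\right)^{3} = \left(3 + 120\right)^{3} = 123^{3} = 1860867$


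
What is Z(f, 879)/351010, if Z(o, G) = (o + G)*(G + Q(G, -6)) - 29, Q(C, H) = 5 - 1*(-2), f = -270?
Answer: 107909/70202 ≈ 1.5371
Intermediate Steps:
Q(C, H) = 7 (Q(C, H) = 5 + 2 = 7)
Z(o, G) = -29 + (7 + G)*(G + o) (Z(o, G) = (o + G)*(G + 7) - 29 = (G + o)*(7 + G) - 29 = (7 + G)*(G + o) - 29 = -29 + (7 + G)*(G + o))
Z(f, 879)/351010 = (-29 + 879² + 7*879 + 7*(-270) + 879*(-270))/351010 = (-29 + 772641 + 6153 - 1890 - 237330)*(1/351010) = 539545*(1/351010) = 107909/70202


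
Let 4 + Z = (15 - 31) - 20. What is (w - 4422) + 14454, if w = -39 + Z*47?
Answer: 8113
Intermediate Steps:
Z = -40 (Z = -4 + ((15 - 31) - 20) = -4 + (-16 - 20) = -4 - 36 = -40)
w = -1919 (w = -39 - 40*47 = -39 - 1880 = -1919)
(w - 4422) + 14454 = (-1919 - 4422) + 14454 = -6341 + 14454 = 8113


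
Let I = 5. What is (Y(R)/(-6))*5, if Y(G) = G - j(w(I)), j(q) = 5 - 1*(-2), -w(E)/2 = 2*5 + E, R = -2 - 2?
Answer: 55/6 ≈ 9.1667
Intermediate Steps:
R = -4
w(E) = -20 - 2*E (w(E) = -2*(2*5 + E) = -2*(10 + E) = -20 - 2*E)
j(q) = 7 (j(q) = 5 + 2 = 7)
Y(G) = -7 + G (Y(G) = G - 1*7 = G - 7 = -7 + G)
(Y(R)/(-6))*5 = ((-7 - 4)/(-6))*5 = -⅙*(-11)*5 = (11/6)*5 = 55/6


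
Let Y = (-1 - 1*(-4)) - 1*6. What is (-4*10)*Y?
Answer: 120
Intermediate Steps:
Y = -3 (Y = (-1 + 4) - 6 = 3 - 6 = -3)
(-4*10)*Y = -4*10*(-3) = -40*(-3) = 120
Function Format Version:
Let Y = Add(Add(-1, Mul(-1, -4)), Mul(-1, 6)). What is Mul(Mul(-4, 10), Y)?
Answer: 120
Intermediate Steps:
Y = -3 (Y = Add(Add(-1, 4), -6) = Add(3, -6) = -3)
Mul(Mul(-4, 10), Y) = Mul(Mul(-4, 10), -3) = Mul(-40, -3) = 120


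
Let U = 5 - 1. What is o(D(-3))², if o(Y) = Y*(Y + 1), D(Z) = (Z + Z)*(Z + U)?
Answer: 900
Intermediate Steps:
U = 4
D(Z) = 2*Z*(4 + Z) (D(Z) = (Z + Z)*(Z + 4) = (2*Z)*(4 + Z) = 2*Z*(4 + Z))
o(Y) = Y*(1 + Y)
o(D(-3))² = ((2*(-3)*(4 - 3))*(1 + 2*(-3)*(4 - 3)))² = ((2*(-3)*1)*(1 + 2*(-3)*1))² = (-6*(1 - 6))² = (-6*(-5))² = 30² = 900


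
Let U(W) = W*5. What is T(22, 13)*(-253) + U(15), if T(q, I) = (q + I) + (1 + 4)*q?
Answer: -36610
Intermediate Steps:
U(W) = 5*W
T(q, I) = I + 6*q (T(q, I) = (I + q) + 5*q = I + 6*q)
T(22, 13)*(-253) + U(15) = (13 + 6*22)*(-253) + 5*15 = (13 + 132)*(-253) + 75 = 145*(-253) + 75 = -36685 + 75 = -36610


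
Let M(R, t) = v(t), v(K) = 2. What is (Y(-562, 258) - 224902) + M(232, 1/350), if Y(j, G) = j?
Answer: -225462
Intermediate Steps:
M(R, t) = 2
(Y(-562, 258) - 224902) + M(232, 1/350) = (-562 - 224902) + 2 = -225464 + 2 = -225462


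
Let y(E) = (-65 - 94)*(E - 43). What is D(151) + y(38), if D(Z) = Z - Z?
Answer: 795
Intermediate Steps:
y(E) = 6837 - 159*E (y(E) = -159*(-43 + E) = 6837 - 159*E)
D(Z) = 0
D(151) + y(38) = 0 + (6837 - 159*38) = 0 + (6837 - 6042) = 0 + 795 = 795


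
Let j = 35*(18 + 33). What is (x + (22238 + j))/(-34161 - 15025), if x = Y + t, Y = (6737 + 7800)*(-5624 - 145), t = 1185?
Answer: 83838745/49186 ≈ 1704.5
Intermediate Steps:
Y = -83863953 (Y = 14537*(-5769) = -83863953)
j = 1785 (j = 35*51 = 1785)
x = -83862768 (x = -83863953 + 1185 = -83862768)
(x + (22238 + j))/(-34161 - 15025) = (-83862768 + (22238 + 1785))/(-34161 - 15025) = (-83862768 + 24023)/(-49186) = -83838745*(-1/49186) = 83838745/49186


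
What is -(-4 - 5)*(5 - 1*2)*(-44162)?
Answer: -1192374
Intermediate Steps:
-(-4 - 5)*(5 - 1*2)*(-44162) = -(-9*(5 - 2))*(-44162) = -(-9*3)*(-44162) = -(-27)*(-44162) = -1*1192374 = -1192374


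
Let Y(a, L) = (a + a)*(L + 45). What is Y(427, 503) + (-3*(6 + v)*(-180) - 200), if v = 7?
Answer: 474812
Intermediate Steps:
Y(a, L) = 2*a*(45 + L) (Y(a, L) = (2*a)*(45 + L) = 2*a*(45 + L))
Y(427, 503) + (-3*(6 + v)*(-180) - 200) = 2*427*(45 + 503) + (-3*(6 + 7)*(-180) - 200) = 2*427*548 + (-3*13*(-180) - 200) = 467992 + (-39*(-180) - 200) = 467992 + (7020 - 200) = 467992 + 6820 = 474812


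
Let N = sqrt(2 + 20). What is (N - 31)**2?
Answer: (31 - sqrt(22))**2 ≈ 692.19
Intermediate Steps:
N = sqrt(22) ≈ 4.6904
(N - 31)**2 = (sqrt(22) - 31)**2 = (-31 + sqrt(22))**2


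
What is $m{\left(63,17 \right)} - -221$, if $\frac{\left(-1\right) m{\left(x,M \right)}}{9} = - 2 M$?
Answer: $527$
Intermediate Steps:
$m{\left(x,M \right)} = 18 M$ ($m{\left(x,M \right)} = - 9 \left(- 2 M\right) = 18 M$)
$m{\left(63,17 \right)} - -221 = 18 \cdot 17 - -221 = 306 + 221 = 527$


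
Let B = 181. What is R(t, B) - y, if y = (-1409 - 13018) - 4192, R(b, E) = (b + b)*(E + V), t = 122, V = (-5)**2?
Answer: 68883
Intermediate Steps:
V = 25
R(b, E) = 2*b*(25 + E) (R(b, E) = (b + b)*(E + 25) = (2*b)*(25 + E) = 2*b*(25 + E))
y = -18619 (y = -14427 - 4192 = -18619)
R(t, B) - y = 2*122*(25 + 181) - 1*(-18619) = 2*122*206 + 18619 = 50264 + 18619 = 68883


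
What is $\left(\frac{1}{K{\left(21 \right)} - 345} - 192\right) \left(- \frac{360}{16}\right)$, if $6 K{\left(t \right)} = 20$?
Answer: $\frac{1771227}{410} \approx 4320.1$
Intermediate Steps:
$K{\left(t \right)} = \frac{10}{3}$ ($K{\left(t \right)} = \frac{1}{6} \cdot 20 = \frac{10}{3}$)
$\left(\frac{1}{K{\left(21 \right)} - 345} - 192\right) \left(- \frac{360}{16}\right) = \left(\frac{1}{\frac{10}{3} - 345} - 192\right) \left(- \frac{360}{16}\right) = \left(\frac{1}{- \frac{1025}{3}} - 192\right) \left(\left(-360\right) \frac{1}{16}\right) = \left(- \frac{3}{1025} - 192\right) \left(- \frac{45}{2}\right) = \left(- \frac{196803}{1025}\right) \left(- \frac{45}{2}\right) = \frac{1771227}{410}$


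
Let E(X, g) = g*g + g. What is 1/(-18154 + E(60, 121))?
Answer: -1/3392 ≈ -0.00029481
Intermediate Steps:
E(X, g) = g + g² (E(X, g) = g² + g = g + g²)
1/(-18154 + E(60, 121)) = 1/(-18154 + 121*(1 + 121)) = 1/(-18154 + 121*122) = 1/(-18154 + 14762) = 1/(-3392) = -1/3392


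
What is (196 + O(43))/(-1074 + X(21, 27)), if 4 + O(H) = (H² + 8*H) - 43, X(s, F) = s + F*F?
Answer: -1171/162 ≈ -7.2284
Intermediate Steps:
X(s, F) = s + F²
O(H) = -47 + H² + 8*H (O(H) = -4 + ((H² + 8*H) - 43) = -4 + (-43 + H² + 8*H) = -47 + H² + 8*H)
(196 + O(43))/(-1074 + X(21, 27)) = (196 + (-47 + 43² + 8*43))/(-1074 + (21 + 27²)) = (196 + (-47 + 1849 + 344))/(-1074 + (21 + 729)) = (196 + 2146)/(-1074 + 750) = 2342/(-324) = 2342*(-1/324) = -1171/162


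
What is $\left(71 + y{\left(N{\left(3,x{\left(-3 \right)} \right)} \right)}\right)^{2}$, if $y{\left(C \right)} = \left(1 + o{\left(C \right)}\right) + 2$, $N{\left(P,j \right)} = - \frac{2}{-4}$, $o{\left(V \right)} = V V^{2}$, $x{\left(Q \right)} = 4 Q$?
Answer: $\frac{351649}{64} \approx 5494.5$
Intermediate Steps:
$o{\left(V \right)} = V^{3}$
$N{\left(P,j \right)} = \frac{1}{2}$ ($N{\left(P,j \right)} = \left(-2\right) \left(- \frac{1}{4}\right) = \frac{1}{2}$)
$y{\left(C \right)} = 3 + C^{3}$ ($y{\left(C \right)} = \left(1 + C^{3}\right) + 2 = 3 + C^{3}$)
$\left(71 + y{\left(N{\left(3,x{\left(-3 \right)} \right)} \right)}\right)^{2} = \left(71 + \left(3 + \left(\frac{1}{2}\right)^{3}\right)\right)^{2} = \left(71 + \left(3 + \frac{1}{8}\right)\right)^{2} = \left(71 + \frac{25}{8}\right)^{2} = \left(\frac{593}{8}\right)^{2} = \frac{351649}{64}$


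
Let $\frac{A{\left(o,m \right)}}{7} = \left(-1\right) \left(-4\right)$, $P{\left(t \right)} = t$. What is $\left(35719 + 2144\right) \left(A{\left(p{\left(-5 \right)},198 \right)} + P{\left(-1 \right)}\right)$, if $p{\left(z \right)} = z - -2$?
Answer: $1022301$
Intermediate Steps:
$p{\left(z \right)} = 2 + z$ ($p{\left(z \right)} = z + 2 = 2 + z$)
$A{\left(o,m \right)} = 28$ ($A{\left(o,m \right)} = 7 \left(\left(-1\right) \left(-4\right)\right) = 7 \cdot 4 = 28$)
$\left(35719 + 2144\right) \left(A{\left(p{\left(-5 \right)},198 \right)} + P{\left(-1 \right)}\right) = \left(35719 + 2144\right) \left(28 - 1\right) = 37863 \cdot 27 = 1022301$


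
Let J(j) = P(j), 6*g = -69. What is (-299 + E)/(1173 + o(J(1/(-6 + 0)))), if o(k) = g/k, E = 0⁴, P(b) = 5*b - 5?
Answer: -455/1788 ≈ -0.25447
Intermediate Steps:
P(b) = -5 + 5*b
g = -23/2 (g = (⅙)*(-69) = -23/2 ≈ -11.500)
E = 0
J(j) = -5 + 5*j
o(k) = -23/(2*k)
(-299 + E)/(1173 + o(J(1/(-6 + 0)))) = (-299 + 0)/(1173 - 23/(2*(-5 + 5/(-6 + 0)))) = -299/(1173 - 23/(2*(-5 + 5/(-6)))) = -299/(1173 - 23/(2*(-5 + 5*(-⅙)))) = -299/(1173 - 23/(2*(-5 - ⅚))) = -299/(1173 - 23/(2*(-35/6))) = -299/(1173 - 23/2*(-6/35)) = -299/(1173 + 69/35) = -299/41124/35 = -299*35/41124 = -455/1788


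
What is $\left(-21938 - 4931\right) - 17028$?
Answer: $-43897$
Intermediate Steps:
$\left(-21938 - 4931\right) - 17028 = -26869 - 17028 = -43897$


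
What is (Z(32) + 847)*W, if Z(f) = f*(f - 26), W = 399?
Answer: 414561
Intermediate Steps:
Z(f) = f*(-26 + f)
(Z(32) + 847)*W = (32*(-26 + 32) + 847)*399 = (32*6 + 847)*399 = (192 + 847)*399 = 1039*399 = 414561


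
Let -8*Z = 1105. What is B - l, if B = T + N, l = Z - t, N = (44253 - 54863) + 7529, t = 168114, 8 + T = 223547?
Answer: 3109681/8 ≈ 3.8871e+5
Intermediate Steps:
Z = -1105/8 (Z = -⅛*1105 = -1105/8 ≈ -138.13)
T = 223539 (T = -8 + 223547 = 223539)
N = -3081 (N = -10610 + 7529 = -3081)
l = -1346017/8 (l = -1105/8 - 1*168114 = -1105/8 - 168114 = -1346017/8 ≈ -1.6825e+5)
B = 220458 (B = 223539 - 3081 = 220458)
B - l = 220458 - 1*(-1346017/8) = 220458 + 1346017/8 = 3109681/8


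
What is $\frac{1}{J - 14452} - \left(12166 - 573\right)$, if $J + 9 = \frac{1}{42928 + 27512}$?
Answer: $- \frac{11809010572967}{1018632839} \approx -11593.0$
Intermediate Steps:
$J = - \frac{633959}{70440}$ ($J = -9 + \frac{1}{42928 + 27512} = -9 + \frac{1}{70440} = - \frac{633959}{70440} \approx -9.0$)
$\frac{1}{J - 14452} - \left(12166 - 573\right) = \frac{1}{- \frac{633959}{70440} - 14452} - \left(12166 - 573\right) = \frac{1}{- \frac{1018632839}{70440}} - \left(12166 - 573\right) = - \frac{70440}{1018632839} - 11593 = - \frac{11809010572967}{1018632839}$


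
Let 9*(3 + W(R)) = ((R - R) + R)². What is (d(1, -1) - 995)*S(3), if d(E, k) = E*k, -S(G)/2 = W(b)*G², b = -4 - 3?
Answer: 43824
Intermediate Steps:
b = -7
W(R) = -3 + R²/9 (W(R) = -3 + ((R - R) + R)²/9 = -3 + (0 + R)²/9 = -3 + R²/9)
S(G) = -44*G²/9 (S(G) = -2*(-3 + (⅑)*(-7)²)*G² = -2*(-3 + (⅑)*49)*G² = -2*(-3 + 49/9)*G² = -44*G²/9)
(d(1, -1) - 995)*S(3) = (1*(-1) - 995)*(-44/9*3²) = (-1 - 995)*(-44/9*9) = -996*(-44) = 43824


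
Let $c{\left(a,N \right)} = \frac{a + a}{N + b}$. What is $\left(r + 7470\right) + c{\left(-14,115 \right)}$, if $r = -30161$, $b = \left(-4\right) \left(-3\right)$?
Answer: $- \frac{2881785}{127} \approx -22691.0$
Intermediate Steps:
$b = 12$
$c{\left(a,N \right)} = \frac{2 a}{12 + N}$ ($c{\left(a,N \right)} = \frac{a + a}{N + 12} = \frac{2 a}{12 + N}$)
$\left(r + 7470\right) + c{\left(-14,115 \right)} = \left(-30161 + 7470\right) + 2 \left(-14\right) \frac{1}{12 + 115} = -22691 + 2 \left(-14\right) \frac{1}{127} = -22691 - \frac{28}{127} = - \frac{2881785}{127}$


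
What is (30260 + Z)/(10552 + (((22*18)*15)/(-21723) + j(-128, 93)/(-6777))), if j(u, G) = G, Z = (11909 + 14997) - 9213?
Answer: 784387313307/172598787997 ≈ 4.5446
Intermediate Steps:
Z = 17693 (Z = 26906 - 9213 = 17693)
(30260 + Z)/(10552 + (((22*18)*15)/(-21723) + j(-128, 93)/(-6777))) = (30260 + 17693)/(10552 + (((22*18)*15)/(-21723) + 93/(-6777))) = 47953/(10552 + ((396*15)*(-1/21723) + 93*(-1/6777))) = 47953/(10552 + (5940*(-1/21723) - 31/2259)) = 47953/(10552 + (-1980/7241 - 31/2259)) = 47953/(10552 - 4697291/16357419) = 47953/(172598787997/16357419) = 47953*(16357419/172598787997) = 784387313307/172598787997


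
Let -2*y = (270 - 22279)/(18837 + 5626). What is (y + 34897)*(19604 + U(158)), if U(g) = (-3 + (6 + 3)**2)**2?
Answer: 21929750952564/24463 ≈ 8.9645e+8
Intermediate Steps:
y = 22009/48926 (y = -(270 - 22279)/(2*(18837 + 5626)) = -(-22009)/(2*24463) = -1/2*(-22009/24463) = 22009/48926 ≈ 0.44984)
U(g) = 6084 (U(g) = (-3 + 9**2)**2 = (-3 + 81)**2 = 78**2 = 6084)
(y + 34897)*(19604 + U(158)) = (22009/48926 + 34897)*(19604 + 6084) = (1707392631/48926)*25688 = 21929750952564/24463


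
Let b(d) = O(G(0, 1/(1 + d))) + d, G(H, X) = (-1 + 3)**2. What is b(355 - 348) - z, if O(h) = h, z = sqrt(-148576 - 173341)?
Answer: 11 - I*sqrt(321917) ≈ 11.0 - 567.38*I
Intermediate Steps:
z = I*sqrt(321917) (z = sqrt(-321917) = I*sqrt(321917) ≈ 567.38*I)
G(H, X) = 4 (G(H, X) = 2**2 = 4)
b(d) = 4 + d
b(355 - 348) - z = (4 + (355 - 348)) - I*sqrt(321917) = (4 + 7) - I*sqrt(321917) = 11 - I*sqrt(321917)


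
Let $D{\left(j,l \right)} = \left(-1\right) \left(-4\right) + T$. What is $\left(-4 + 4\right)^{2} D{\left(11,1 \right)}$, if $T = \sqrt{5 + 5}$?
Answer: $0$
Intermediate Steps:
$T = \sqrt{10} \approx 3.1623$
$D{\left(j,l \right)} = 4 + \sqrt{10}$ ($D{\left(j,l \right)} = \left(-1\right) \left(-4\right) + \sqrt{10} = 4 + \sqrt{10}$)
$\left(-4 + 4\right)^{2} D{\left(11,1 \right)} = \left(-4 + 4\right)^{2} \left(4 + \sqrt{10}\right) = 0^{2} \left(4 + \sqrt{10}\right) = 0 \left(4 + \sqrt{10}\right) = 0$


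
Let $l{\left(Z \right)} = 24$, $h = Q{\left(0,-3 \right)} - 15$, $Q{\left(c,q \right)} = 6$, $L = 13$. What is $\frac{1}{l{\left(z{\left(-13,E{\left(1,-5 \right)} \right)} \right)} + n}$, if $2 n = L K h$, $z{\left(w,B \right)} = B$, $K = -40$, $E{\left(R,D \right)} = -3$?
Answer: $\frac{1}{2364} \approx 0.00042301$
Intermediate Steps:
$h = -9$ ($h = 6 - 15 = -9$)
$n = 2340$ ($n = \frac{13 \left(-40\right) \left(-9\right)}{2} = \frac{\left(-520\right) \left(-9\right)}{2} = \frac{1}{2} \cdot 4680 = 2340$)
$\frac{1}{l{\left(z{\left(-13,E{\left(1,-5 \right)} \right)} \right)} + n} = \frac{1}{24 + 2340} = \frac{1}{2364}$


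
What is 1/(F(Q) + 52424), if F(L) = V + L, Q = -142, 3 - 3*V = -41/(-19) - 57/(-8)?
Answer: 456/23839637 ≈ 1.9128e-5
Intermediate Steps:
V = -955/456 (V = 1 - (-41/(-19) - 57/(-8))/3 = 1 - (-41*(-1/19) - 57*(-1/8))/3 = 1 - (41/19 + 57/8)/3 = 1 - 1/3*1411/152 = 1 - 1411/456 = -955/456 ≈ -2.0943)
F(L) = -955/456 + L
1/(F(Q) + 52424) = 1/((-955/456 - 142) + 52424) = 1/(-65707/456 + 52424) = 1/(23839637/456) = 456/23839637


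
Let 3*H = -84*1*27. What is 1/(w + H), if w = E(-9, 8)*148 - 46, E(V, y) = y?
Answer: 1/382 ≈ 0.0026178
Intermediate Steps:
H = -756 (H = (-84*1*27)/3 = (-84*27)/3 = (1/3)*(-2268) = -756)
w = 1138 (w = 8*148 - 46 = 1184 - 46 = 1138)
1/(w + H) = 1/(1138 - 756) = 1/382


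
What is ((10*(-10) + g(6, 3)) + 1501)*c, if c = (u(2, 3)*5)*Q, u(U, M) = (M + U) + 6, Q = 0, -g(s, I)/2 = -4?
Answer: 0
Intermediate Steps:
g(s, I) = 8 (g(s, I) = -2*(-4) = 8)
u(U, M) = 6 + M + U
c = 0 (c = ((6 + 3 + 2)*5)*0 = (11*5)*0 = 55*0 = 0)
((10*(-10) + g(6, 3)) + 1501)*c = ((10*(-10) + 8) + 1501)*0 = ((-100 + 8) + 1501)*0 = (-92 + 1501)*0 = 1409*0 = 0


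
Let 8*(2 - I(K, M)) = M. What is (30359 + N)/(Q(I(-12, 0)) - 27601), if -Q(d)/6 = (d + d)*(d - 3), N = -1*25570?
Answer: -4789/27577 ≈ -0.17366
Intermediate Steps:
I(K, M) = 2 - M/8
N = -25570
Q(d) = -12*d*(-3 + d) (Q(d) = -6*(d + d)*(d - 3) = -6*2*d*(-3 + d) = -12*d*(-3 + d))
(30359 + N)/(Q(I(-12, 0)) - 27601) = (30359 - 25570)/(12*(2 - ⅛*0)*(3 - (2 - ⅛*0)) - 27601) = 4789/(12*(2 + 0)*(3 - (2 + 0)) - 27601) = 4789/(12*2*(3 - 1*2) - 27601) = 4789/(12*2*(3 - 2) - 27601) = 4789/(12*2*1 - 27601) = 4789/(24 - 27601) = 4789/(-27577) = 4789*(-1/27577) = -4789/27577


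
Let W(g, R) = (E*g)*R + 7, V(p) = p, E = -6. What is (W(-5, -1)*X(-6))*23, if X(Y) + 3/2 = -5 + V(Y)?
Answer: 13225/2 ≈ 6612.5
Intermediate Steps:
X(Y) = -13/2 + Y (X(Y) = -3/2 + (-5 + Y) = -13/2 + Y)
W(g, R) = 7 - 6*R*g (W(g, R) = (-6*g)*R + 7 = -6*R*g + 7 = 7 - 6*R*g)
(W(-5, -1)*X(-6))*23 = ((7 - 6*(-1)*(-5))*(-13/2 - 6))*23 = ((7 - 30)*(-25/2))*23 = -23*(-25/2)*23 = (575/2)*23 = 13225/2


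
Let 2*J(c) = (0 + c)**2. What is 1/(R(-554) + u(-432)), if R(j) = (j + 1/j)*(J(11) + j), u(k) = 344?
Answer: 1108/303308231 ≈ 3.6531e-6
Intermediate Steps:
J(c) = c**2/2 (J(c) = (0 + c)**2/2 = c**2/2)
R(j) = (121/2 + j)*(j + 1/j) (R(j) = (j + 1/j)*((1/2)*11**2 + j) = (j + 1/j)*((1/2)*121 + j) = (j + 1/j)*(121/2 + j) = (121/2 + j)*(j + 1/j))
1/(R(-554) + u(-432)) = 1/((1 + (-554)**2 + (121/2)*(-554) + (121/2)/(-554)) + 344) = 1/((1 + 306916 - 33517 + (121/2)*(-1/554)) + 344) = 1/((1 + 306916 - 33517 - 121/1108) + 344) = 1/(302927079/1108 + 344) = 1/(303308231/1108) = 1108/303308231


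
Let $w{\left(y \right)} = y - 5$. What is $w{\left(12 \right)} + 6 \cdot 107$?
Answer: $649$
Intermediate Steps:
$w{\left(y \right)} = -5 + y$
$w{\left(12 \right)} + 6 \cdot 107 = \left(-5 + 12\right) + 6 \cdot 107 = 7 + 642 = 649$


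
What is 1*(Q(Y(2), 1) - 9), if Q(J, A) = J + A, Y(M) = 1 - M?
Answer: -9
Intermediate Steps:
Q(J, A) = A + J
1*(Q(Y(2), 1) - 9) = 1*((1 + (1 - 1*2)) - 9) = 1*((1 + (1 - 2)) - 9) = 1*((1 - 1) - 9) = 1*(0 - 9) = 1*(-9) = -9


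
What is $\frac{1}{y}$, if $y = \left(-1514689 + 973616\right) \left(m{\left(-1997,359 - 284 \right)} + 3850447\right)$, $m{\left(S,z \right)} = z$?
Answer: $- \frac{1}{2083413490106} \approx -4.7998 \cdot 10^{-13}$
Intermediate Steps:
$y = -2083413490106$ ($y = \left(-1514689 + 973616\right) \left(\left(359 - 284\right) + 3850447\right) = - 541073 \left(\left(359 - 284\right) + 3850447\right) = - 541073 \left(75 + 3850447\right) = \left(-541073\right) 3850522 = -2083413490106$)
$\frac{1}{y} = \frac{1}{-2083413490106} = - \frac{1}{2083413490106}$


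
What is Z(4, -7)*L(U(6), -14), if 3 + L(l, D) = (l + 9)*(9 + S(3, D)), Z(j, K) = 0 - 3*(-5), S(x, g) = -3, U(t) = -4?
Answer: 405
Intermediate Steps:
Z(j, K) = 15 (Z(j, K) = 0 + 15 = 15)
L(l, D) = 51 + 6*l (L(l, D) = -3 + (l + 9)*(9 - 3) = -3 + (9 + l)*6 = -3 + (54 + 6*l) = 51 + 6*l)
Z(4, -7)*L(U(6), -14) = 15*(51 + 6*(-4)) = 15*(51 - 24) = 15*27 = 405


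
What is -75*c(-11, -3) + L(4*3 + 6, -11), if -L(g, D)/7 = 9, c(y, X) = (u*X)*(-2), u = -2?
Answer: 837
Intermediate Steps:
c(y, X) = 4*X (c(y, X) = -2*X*(-2) = 4*X)
L(g, D) = -63 (L(g, D) = -7*9 = -63)
-75*c(-11, -3) + L(4*3 + 6, -11) = -300*(-3) - 63 = -75*(-12) - 63 = 900 - 63 = 837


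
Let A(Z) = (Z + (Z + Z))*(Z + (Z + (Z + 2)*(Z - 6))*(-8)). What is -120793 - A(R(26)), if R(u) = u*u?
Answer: 7379389943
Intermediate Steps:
R(u) = u²
A(Z) = 3*Z*(-7*Z - 8*(-6 + Z)*(2 + Z)) (A(Z) = (Z + 2*Z)*(Z + (Z + (2 + Z)*(-6 + Z))*(-8)) = (3*Z)*(Z + (Z + (-6 + Z)*(2 + Z))*(-8)) = (3*Z)*(Z + (-8*Z - 8*(-6 + Z)*(2 + Z))) = (3*Z)*(-7*Z - 8*(-6 + Z)*(2 + Z)) = 3*Z*(-7*Z - 8*(-6 + Z)*(2 + Z)))
-120793 - A(R(26)) = -120793 - 3*26²*(96 - 8*(26²)² + 25*26²) = -120793 - 3*676*(96 - 8*676² + 25*676) = -120793 - 3*676*(96 - 8*456976 + 16900) = -120793 - 3*676*(96 - 3655808 + 16900) = -120793 - 3*676*(-3638812) = -120793 - 1*(-7379510736) = -120793 + 7379510736 = 7379389943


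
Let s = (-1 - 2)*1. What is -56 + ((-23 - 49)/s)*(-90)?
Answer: -2216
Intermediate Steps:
s = -3 (s = -3*1 = -3)
-56 + ((-23 - 49)/s)*(-90) = -56 + ((-23 - 49)/(-3))*(-90) = -56 - 72*(-1/3)*(-90) = -56 + 24*(-90) = -56 - 2160 = -2216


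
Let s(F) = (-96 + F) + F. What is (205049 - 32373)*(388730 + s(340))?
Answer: 67225184264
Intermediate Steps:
s(F) = -96 + 2*F
(205049 - 32373)*(388730 + s(340)) = (205049 - 32373)*(388730 + (-96 + 2*340)) = 172676*(388730 + (-96 + 680)) = 172676*(388730 + 584) = 172676*389314 = 67225184264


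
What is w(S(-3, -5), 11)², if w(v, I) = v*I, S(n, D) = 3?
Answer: 1089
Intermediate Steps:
w(v, I) = I*v
w(S(-3, -5), 11)² = (11*3)² = 33² = 1089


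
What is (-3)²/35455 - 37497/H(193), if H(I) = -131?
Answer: 1329457314/4644605 ≈ 286.24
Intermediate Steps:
(-3)²/35455 - 37497/H(193) = (-3)²/35455 - 37497/(-131) = 9*(1/35455) - 37497*(-1/131) = 9/35455 + 37497/131 = 1329457314/4644605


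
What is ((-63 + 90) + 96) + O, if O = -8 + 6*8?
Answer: 163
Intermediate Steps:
O = 40 (O = -8 + 48 = 40)
((-63 + 90) + 96) + O = ((-63 + 90) + 96) + 40 = (27 + 96) + 40 = 123 + 40 = 163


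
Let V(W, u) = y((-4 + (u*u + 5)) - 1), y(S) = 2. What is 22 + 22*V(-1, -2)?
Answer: 66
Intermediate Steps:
V(W, u) = 2
22 + 22*V(-1, -2) = 22 + 22*2 = 22 + 44 = 66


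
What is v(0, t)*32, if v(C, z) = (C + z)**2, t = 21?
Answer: 14112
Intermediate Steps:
v(0, t)*32 = (0 + 21)**2*32 = 21**2*32 = 441*32 = 14112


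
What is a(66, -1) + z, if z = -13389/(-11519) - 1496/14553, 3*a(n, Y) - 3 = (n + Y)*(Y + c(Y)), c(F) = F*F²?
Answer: -628997570/15239637 ≈ -41.274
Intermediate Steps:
c(F) = F³
a(n, Y) = 1 + (Y + n)*(Y + Y³)/3 (a(n, Y) = 1 + ((n + Y)*(Y + Y³))/3 = 1 + ((Y + n)*(Y + Y³))/3 = 1 + (Y + n)*(Y + Y³)/3)
z = 16147063/15239637 (z = -13389*(-1/11519) - 1496*1/14553 = 13389/11519 - 136/1323 = 16147063/15239637 ≈ 1.0595)
a(66, -1) + z = (1 + (⅓)*(-1)² + (⅓)*(-1)⁴ + (⅓)*(-1)*66 + (⅓)*66*(-1)³) + 16147063/15239637 = (1 + (⅓)*1 + (⅓)*1 - 22 + (⅓)*66*(-1)) + 16147063/15239637 = (1 + ⅓ + ⅓ - 22 - 22) + 16147063/15239637 = -127/3 + 16147063/15239637 = -628997570/15239637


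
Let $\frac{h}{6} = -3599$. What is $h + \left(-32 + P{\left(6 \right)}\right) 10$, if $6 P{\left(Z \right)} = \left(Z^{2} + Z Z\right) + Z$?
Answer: $-21784$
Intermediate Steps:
$h = -21594$ ($h = 6 \left(-3599\right) = -21594$)
$P{\left(Z \right)} = \frac{Z^{2}}{3} + \frac{Z}{6}$ ($P{\left(Z \right)} = \frac{\left(Z^{2} + Z Z\right) + Z}{6} = \frac{\left(Z^{2} + Z^{2}\right) + Z}{6} = \frac{2 Z^{2} + Z}{6} = \frac{Z + 2 Z^{2}}{6} = \frac{Z^{2}}{3} + \frac{Z}{6}$)
$h + \left(-32 + P{\left(6 \right)}\right) 10 = -21594 + \left(-32 + \frac{1}{6} \cdot 6 \left(1 + 2 \cdot 6\right)\right) 10 = -21594 + \left(-32 + \frac{1}{6} \cdot 6 \left(1 + 12\right)\right) 10 = -21594 + \left(-32 + \frac{1}{6} \cdot 6 \cdot 13\right) 10 = -21594 + \left(-32 + 13\right) 10 = -21594 - 190 = -21784$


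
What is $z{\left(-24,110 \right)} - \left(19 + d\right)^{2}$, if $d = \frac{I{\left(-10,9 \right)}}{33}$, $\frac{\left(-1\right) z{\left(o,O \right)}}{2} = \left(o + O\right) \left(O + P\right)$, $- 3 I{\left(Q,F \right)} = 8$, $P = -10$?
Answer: $- \frac{172085329}{9801} \approx -17558.0$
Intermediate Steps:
$I{\left(Q,F \right)} = - \frac{8}{3}$ ($I{\left(Q,F \right)} = \left(- \frac{1}{3}\right) 8 = - \frac{8}{3}$)
$z{\left(o,O \right)} = - 2 \left(-10 + O\right) \left(O + o\right)$ ($z{\left(o,O \right)} = - 2 \left(o + O\right) \left(O - 10\right) = - 2 \left(O + o\right) \left(-10 + O\right) = - 2 \left(-10 + O\right) \left(O + o\right)$)
$d = - \frac{8}{99}$ ($d = - \frac{8}{3 \cdot 33} = \left(- \frac{8}{3}\right) \frac{1}{33} = - \frac{8}{99} \approx -0.080808$)
$z{\left(-24,110 \right)} - \left(19 + d\right)^{2} = \left(- 2 \cdot 110^{2} + 20 \cdot 110 + 20 \left(-24\right) - 220 \left(-24\right)\right) - \left(19 - \frac{8}{99}\right)^{2} = \left(\left(-2\right) 12100 + 2200 - 480 + 5280\right) - \left(\frac{1873}{99}\right)^{2} = \left(-24200 + 2200 - 480 + 5280\right) - \frac{3508129}{9801} = -17200 - \frac{3508129}{9801} = - \frac{172085329}{9801}$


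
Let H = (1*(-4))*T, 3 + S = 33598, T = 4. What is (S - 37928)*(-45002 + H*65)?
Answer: 199499986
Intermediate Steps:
S = 33595 (S = -3 + 33598 = 33595)
H = -16 (H = (1*(-4))*4 = -4*4 = -16)
(S - 37928)*(-45002 + H*65) = (33595 - 37928)*(-45002 - 16*65) = -4333*(-45002 - 1040) = -4333*(-46042) = 199499986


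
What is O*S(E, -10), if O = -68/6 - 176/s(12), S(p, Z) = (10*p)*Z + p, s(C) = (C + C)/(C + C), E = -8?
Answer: -148368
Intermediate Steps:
s(C) = 1 (s(C) = (2*C)/((2*C)) = (2*C)*(1/(2*C)) = 1)
S(p, Z) = p + 10*Z*p (S(p, Z) = 10*Z*p + p = p + 10*Z*p)
O = -562/3 (O = -68/6 - 176/1 = -68*⅙ - 176*1 = -34/3 - 176 = -562/3 ≈ -187.33)
O*S(E, -10) = -(-4496)*(1 + 10*(-10))/3 = -(-4496)*(1 - 100)/3 = -(-4496)*(-99)/3 = -562/3*792 = -148368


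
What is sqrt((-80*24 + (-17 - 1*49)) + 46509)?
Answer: 3*sqrt(4947) ≈ 211.00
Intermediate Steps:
sqrt((-80*24 + (-17 - 1*49)) + 46509) = sqrt((-1920 + (-17 - 49)) + 46509) = sqrt((-1920 - 66) + 46509) = sqrt(-1986 + 46509) = sqrt(44523) = 3*sqrt(4947)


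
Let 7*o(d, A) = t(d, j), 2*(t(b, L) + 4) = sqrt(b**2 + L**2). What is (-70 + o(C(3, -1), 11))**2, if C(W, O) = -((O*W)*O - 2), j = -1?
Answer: (988 - sqrt(2))**2/196 ≈ 4966.1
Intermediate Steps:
t(b, L) = -4 + sqrt(L**2 + b**2)/2 (t(b, L) = -4 + sqrt(b**2 + L**2)/2 = -4 + sqrt(L**2 + b**2)/2)
C(W, O) = 2 - W*O**2 (C(W, O) = -(W*O**2 - 2) = -(-2 + W*O**2) = 2 - W*O**2)
o(d, A) = -4/7 + sqrt(1 + d**2)/14 (o(d, A) = (-4 + sqrt((-1)**2 + d**2)/2)/7 = (-4 + sqrt(1 + d**2)/2)/7 = -4/7 + sqrt(1 + d**2)/14)
(-70 + o(C(3, -1), 11))**2 = (-70 + (-4/7 + sqrt(1 + (2 - 1*3*(-1)**2)**2)/14))**2 = (-70 + (-4/7 + sqrt(1 + (2 - 1*3*1)**2)/14))**2 = (-70 + (-4/7 + sqrt(1 + (2 - 3)**2)/14))**2 = (-70 + (-4/7 + sqrt(1 + (-1)**2)/14))**2 = (-70 + (-4/7 + sqrt(1 + 1)/14))**2 = (-70 + (-4/7 + sqrt(2)/14))**2 = (-494/7 + sqrt(2)/14)**2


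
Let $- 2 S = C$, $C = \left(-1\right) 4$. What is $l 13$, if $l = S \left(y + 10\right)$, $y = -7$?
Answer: $78$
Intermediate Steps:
$C = -4$
$S = 2$ ($S = \left(- \frac{1}{2}\right) \left(-4\right) = 2$)
$l = 6$ ($l = 2 \left(-7 + 10\right) = 2 \cdot 3 = 6$)
$l 13 = 6 \cdot 13 = 78$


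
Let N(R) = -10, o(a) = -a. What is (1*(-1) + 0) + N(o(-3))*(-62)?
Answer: 619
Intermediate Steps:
(1*(-1) + 0) + N(o(-3))*(-62) = (1*(-1) + 0) - 10*(-62) = (-1 + 0) + 620 = -1 + 620 = 619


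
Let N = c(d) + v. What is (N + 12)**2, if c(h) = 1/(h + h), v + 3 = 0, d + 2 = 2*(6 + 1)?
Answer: 47089/576 ≈ 81.752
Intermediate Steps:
d = 12 (d = -2 + 2*(6 + 1) = -2 + 2*7 = -2 + 14 = 12)
v = -3 (v = -3 + 0 = -3)
c(h) = 1/(2*h)
N = -71/24 (N = (1/2)/12 - 3 = (1/2)*(1/12) - 3 = 1/24 - 3 = -71/24 ≈ -2.9583)
(N + 12)**2 = (-71/24 + 12)**2 = (217/24)**2 = 47089/576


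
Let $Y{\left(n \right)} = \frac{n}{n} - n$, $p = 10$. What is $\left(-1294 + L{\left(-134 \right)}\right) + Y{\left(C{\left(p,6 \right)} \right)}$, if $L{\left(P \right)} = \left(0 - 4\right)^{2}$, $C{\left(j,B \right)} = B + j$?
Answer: $-1293$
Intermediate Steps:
$L{\left(P \right)} = 16$ ($L{\left(P \right)} = \left(-4\right)^{2} = 16$)
$Y{\left(n \right)} = 1 - n$
$\left(-1294 + L{\left(-134 \right)}\right) + Y{\left(C{\left(p,6 \right)} \right)} = \left(-1294 + 16\right) + \left(1 - \left(6 + 10\right)\right) = -1278 + \left(1 - 16\right) = -1278 - 15 = -1293$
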